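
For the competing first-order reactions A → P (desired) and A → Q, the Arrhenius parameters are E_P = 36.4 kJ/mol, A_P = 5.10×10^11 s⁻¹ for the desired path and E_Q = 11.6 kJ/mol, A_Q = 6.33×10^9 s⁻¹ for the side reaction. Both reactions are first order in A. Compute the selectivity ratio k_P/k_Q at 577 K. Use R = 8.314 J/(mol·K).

0.458

Since both paths have the same order in A, the concentration cancels and S_{P/Q} = k_P/k_Q = (A_P/A_Q)·exp[(E_Q−E_P)/(RT)].
(E_Q−E_P)/(RT) = (11.6−36.4)×10³/(8.314×577) = -24800/4797 = -5.170.
k_P/k_Q = (5.10×10^11/6.33×10^9)·exp(-5.170) = 80.57 × 0.005686 = 0.458.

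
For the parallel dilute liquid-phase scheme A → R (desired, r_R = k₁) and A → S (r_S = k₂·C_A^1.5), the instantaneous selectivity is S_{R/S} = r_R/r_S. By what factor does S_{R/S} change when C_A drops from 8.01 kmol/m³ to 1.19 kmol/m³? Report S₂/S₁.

17.5

S_{R/S} = (k₁/k₂)·C_A^-1.5, so S₂/S₁ = (C_{A,2}/C_{A,1})^-1.5.
= (1.19/8.01)^(-1.5) = (0.1486)^(-1.5) = 17.5.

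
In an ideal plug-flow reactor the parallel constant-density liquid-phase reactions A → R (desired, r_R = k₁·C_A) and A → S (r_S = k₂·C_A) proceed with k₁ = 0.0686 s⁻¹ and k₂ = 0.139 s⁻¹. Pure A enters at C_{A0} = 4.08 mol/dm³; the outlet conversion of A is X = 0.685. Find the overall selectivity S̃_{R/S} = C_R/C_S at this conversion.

C_A = C_{A0}(1−X) = 1.285 mol/dm³.
Both paths are first order in A, so the instantaneous fraction to R is constant: dC_R/d(−C_A) = k₁/(k₁+k₂) = 0.3304.
C_R = 0.3304·(C_{A0}−C_A) = 0.3304×2.795 = 0.924 mol/dm³.
C_S = (C_{A0}−C_A)−C_R = 1.871 mol/dm³; S̃_{R/S} = 0.9235/1.871 = 0.494.

0.494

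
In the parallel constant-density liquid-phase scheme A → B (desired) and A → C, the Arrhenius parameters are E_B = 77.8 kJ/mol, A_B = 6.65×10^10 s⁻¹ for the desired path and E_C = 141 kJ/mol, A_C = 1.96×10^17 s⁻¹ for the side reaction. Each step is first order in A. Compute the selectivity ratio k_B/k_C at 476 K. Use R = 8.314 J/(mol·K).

2.93

With equal orders, S_{B/C} = k_B/k_C = (A_B/A_C)·exp[(E_C−E_B)/(RT)].
(E_C−E_B)/(RT) = (141−77.8)×10³/(8.314×476) = 63200/3957 = 15.97.
k_B/k_C = (6.65×10^10/1.96×10^17)·exp(15.97) = 3.393×10^-7 × 8.622×10^6 = 2.93.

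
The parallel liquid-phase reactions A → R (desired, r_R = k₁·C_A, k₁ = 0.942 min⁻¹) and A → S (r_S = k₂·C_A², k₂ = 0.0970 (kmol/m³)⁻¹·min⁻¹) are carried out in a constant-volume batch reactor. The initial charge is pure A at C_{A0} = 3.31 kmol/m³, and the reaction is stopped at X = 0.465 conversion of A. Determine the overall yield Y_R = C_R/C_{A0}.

C_A = C_{A0}(1−X) = 1.771 kmol/m³.
Along a PFR/batch, dC_R/dC_A = −r_R/(r_R+r_S) = −k₁/(k₁+k₂·C_A).
Integrating from C_{A0} to C_A: C_R = (0.942/0.0970)·ln[(0.942+0.0970·3.31)/(0.942+0.0970·1.77)] = 9.711·ln(1.263/1.114) = 1.222 kmol/m³.
Y_R = C_R/C_{A0} = 1.222/3.31 = 0.369.

0.369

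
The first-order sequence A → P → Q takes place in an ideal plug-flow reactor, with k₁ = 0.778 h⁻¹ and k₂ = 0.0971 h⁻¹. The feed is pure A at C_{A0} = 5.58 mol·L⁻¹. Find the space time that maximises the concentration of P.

3.06 h

For first-order series the maximum of C_P occurs at τ_opt = ln(k₂/k₁)/(k₂−k₁).
= ln(0.0971/0.778)/(0.0971−0.778) = ln(0.1248)/-0.6809 = -2.081/-0.6809 = 3.06 h.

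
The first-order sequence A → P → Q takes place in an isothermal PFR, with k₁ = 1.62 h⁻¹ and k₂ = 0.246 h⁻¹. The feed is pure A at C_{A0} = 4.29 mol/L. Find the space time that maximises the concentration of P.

1.37 h

Setting dC_P/dτ = 0 gives τ_opt = ln(k₂/k₁)/(k₂−k₁).
= ln(0.246/1.62)/(0.246−1.62) = ln(0.1519)/-1.374 = -1.885/-1.374 = 1.37 h.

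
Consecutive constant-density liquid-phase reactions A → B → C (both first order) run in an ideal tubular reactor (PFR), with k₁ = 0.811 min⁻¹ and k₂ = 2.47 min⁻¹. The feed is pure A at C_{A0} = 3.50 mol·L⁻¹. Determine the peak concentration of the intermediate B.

At the optimum, C_{B,max}/C_{A0} = (k₁/k₂)^[k₂/(k₂−k₁)].
= (0.811/2.47)^(2.47/(2.47−0.811)) = (0.3283)^(1.489) = 0.1905.
C_{B,max} = 0.1905×3.50 = 0.667 mol·L⁻¹.

0.667 mol·L⁻¹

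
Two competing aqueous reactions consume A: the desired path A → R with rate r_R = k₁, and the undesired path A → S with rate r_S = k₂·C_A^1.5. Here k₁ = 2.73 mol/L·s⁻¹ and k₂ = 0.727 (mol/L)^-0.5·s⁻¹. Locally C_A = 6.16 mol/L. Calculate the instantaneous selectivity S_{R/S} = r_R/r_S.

S_{R/S} = r_R/r_S = (k₁)/(k₂·C_A^1.5) = (k₁/k₂)·C_A^-1.5.
= (2.73) / (0.727×6.160^1.5) = 2.730/11.11 = 0.246.
The undesired path is higher order in A, so low C_A (CSTR or dilute feed) favours R.

0.246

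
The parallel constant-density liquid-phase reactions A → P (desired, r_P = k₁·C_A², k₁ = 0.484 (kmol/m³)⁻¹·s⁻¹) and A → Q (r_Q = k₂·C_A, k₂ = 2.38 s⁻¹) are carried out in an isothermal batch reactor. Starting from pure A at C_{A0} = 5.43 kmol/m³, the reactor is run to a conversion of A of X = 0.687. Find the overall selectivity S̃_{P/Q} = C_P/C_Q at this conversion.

C_A = C_{A0}(1−X) = 1.700 kmol/m³.
Along a PFR/batch, dC_Q/dC_A = −r_Q/(r_P+r_Q) = −k₂/(k₂+k₁·C_A).
Integrating from C_{A0} to C_A: C_Q = (2.38/0.484)·ln[(2.38+0.484·5.43)/(2.38+0.484·1.70)] = 4.917·ln(5.008/3.203) = 2.199 kmol/m³.
Then C_P = (C_{A0}−C_A) − C_Q = 3.730 − 2.199 = 1.532 kmol/m³.
S̃_{P/Q} = C_P/C_Q = 1.532/2.199 = 0.697.

0.697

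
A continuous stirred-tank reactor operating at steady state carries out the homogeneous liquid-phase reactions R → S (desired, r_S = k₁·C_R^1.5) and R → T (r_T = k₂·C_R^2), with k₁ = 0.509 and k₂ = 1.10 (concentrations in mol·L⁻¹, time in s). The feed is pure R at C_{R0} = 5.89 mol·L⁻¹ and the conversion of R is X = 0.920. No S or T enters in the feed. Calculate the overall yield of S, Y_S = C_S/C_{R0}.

0.370

Exit C_R = C_{R0}(1−X) = 5.89×0.0800 = 0.4712 mol·L⁻¹.
In a CSTR the entire volume is at exit conditions, so r_S = 0.509×0.4712^1.5 = 0.1646 and r_T = 1.10×0.4712^2 = 0.2442.
Fraction of consumed R going to S: r_S/(r_S+r_T) = 0.4027.
C_S = 0.4027·C_{R0}·X = 0.4027×5.89×0.920 = 2.18 mol·L⁻¹; Y_S = C_S/C_{R0} = 0.370.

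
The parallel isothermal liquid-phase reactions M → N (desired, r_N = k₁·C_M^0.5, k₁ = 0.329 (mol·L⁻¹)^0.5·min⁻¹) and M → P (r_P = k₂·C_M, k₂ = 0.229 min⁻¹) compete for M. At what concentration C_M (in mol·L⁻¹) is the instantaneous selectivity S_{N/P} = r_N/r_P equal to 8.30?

S_{N/P} = (k₁/k₂)·C_M^-0.5 ⇒ C_M = (S·k₂/k₁)^(-2).
= (8.30×0.229/0.329)^(-2) = (5.777)^(-2) = 0.0300 mol·L⁻¹.

0.0300 mol·L⁻¹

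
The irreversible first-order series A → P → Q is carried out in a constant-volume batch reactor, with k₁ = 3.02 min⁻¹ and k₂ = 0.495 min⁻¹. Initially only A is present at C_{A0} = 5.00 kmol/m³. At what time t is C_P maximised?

Setting dC_P/dt = 0 gives t_opt = ln(k₂/k₁)/(k₂−k₁).
= ln(0.495/3.02)/(0.495−3.02) = ln(0.1639)/-2.525 = -1.808/-2.525 = 0.716 min.

0.716 min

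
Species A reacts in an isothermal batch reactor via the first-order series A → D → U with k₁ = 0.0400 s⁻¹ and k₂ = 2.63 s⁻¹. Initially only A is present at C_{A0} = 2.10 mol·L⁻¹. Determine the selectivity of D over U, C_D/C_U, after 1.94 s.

For first-order series with pure A initially, C_D(t) = k₁C_{A0}/(k₂−k₁)·(e^(−k₁t) − e^(−k₂t)).
e^(−k₁t) = e^(−0.0400×1.94) = e^(−0.07760) = 0.9253; e^(−k₂t) = e^(−5.102) = 0.006083.
C_D = 0.0400×2.10/(2.63−0.0400) × (0.9253−0.006083) = 0.03243×0.9193 = 0.02981 mol·L⁻¹.
C_A = C_{A0}e^(−k₁t) = 1.943 mol·L⁻¹, so C_U = C_{A0}−C_A−C_D = 0.1270 mol·L⁻¹; C_D/C_U = 0.235.

0.235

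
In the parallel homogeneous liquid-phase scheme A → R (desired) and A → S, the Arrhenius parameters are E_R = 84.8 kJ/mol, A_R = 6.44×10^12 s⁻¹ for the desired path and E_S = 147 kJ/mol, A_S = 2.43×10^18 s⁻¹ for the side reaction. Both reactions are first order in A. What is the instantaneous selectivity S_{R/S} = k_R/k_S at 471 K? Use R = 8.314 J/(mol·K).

21.0

k_R/k_S = (A_R/A_S)·exp[−(E_R−E_S)/(RT)] = (A_R/A_S)·exp[(E_S−E_R)/(RT)].
(E_S−E_R)/(RT) = (147−84.8)×10³/(8.314×471) = 62200/3916 = 15.88.
k_R/k_S = (6.44×10^12/2.43×10^18)·exp(15.88) = 2.650×10^-6 × 7.913×10^6 = 21.0.
Since E_R < E_S, lowering the temperature improves selectivity toward R.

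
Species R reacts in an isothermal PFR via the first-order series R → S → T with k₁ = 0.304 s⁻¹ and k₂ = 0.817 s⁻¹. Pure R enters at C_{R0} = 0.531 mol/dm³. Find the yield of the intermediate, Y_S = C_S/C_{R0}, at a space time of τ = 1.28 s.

For first-order series with pure R initially, C_S(τ) = k₁C_{R0}/(k₂−k₁)·(e^(−k₁τ) − e^(−k₂τ)).
e^(−k₁τ) = e^(−0.304×1.28) = e^(−0.3891) = 0.6777; e^(−k₂τ) = e^(−1.046) = 0.3514.
C_S = 0.304×0.531/(0.817−0.304) × (0.6777−0.3514) = 0.3147×0.3262 = 0.1027 mol/dm³.
Y_S = C_S/C_{R0} = 0.1027/0.531 = 0.193.

0.193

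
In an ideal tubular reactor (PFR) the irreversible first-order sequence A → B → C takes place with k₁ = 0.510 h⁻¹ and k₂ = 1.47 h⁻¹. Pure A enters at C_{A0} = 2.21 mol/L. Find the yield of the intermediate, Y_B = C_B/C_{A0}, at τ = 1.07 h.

Solving the coupled first-order balances gives C_B(τ) = [k₁/(k₂−k₁)]·C_{A0}·(e^(−k₁τ) − e^(−k₂τ)).
e^(−k₁τ) = e^(−0.510×1.07) = e^(−0.5457) = 0.5794; e^(−k₂τ) = e^(−1.573) = 0.2074.
C_B = 0.510×2.21/(1.47−0.510) × (0.5794−0.2074) = 1.174×0.3720 = 0.4367 mol/L.
Y_B = C_B/C_{A0} = 0.4367/2.21 = 0.198.

0.198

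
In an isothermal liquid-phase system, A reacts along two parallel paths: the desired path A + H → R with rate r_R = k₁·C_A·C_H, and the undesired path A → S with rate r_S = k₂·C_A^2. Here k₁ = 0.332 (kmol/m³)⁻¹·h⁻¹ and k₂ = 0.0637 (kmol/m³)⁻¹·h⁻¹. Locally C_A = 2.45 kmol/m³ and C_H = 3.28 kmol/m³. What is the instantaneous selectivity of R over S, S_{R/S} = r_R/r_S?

6.98

S_{R/S} = r_R/r_S = (k₁·C_A·C_H)/(k₂·C_A^2) = (k₁/k₂)·C_A⁻¹·C_H.
= (0.332×2.450×3.280) / (0.0637×2.450^2) = 2.668/0.3824 = 6.98.
The undesired path is higher order in A, so low C_A (CSTR or dilute feed) favours R.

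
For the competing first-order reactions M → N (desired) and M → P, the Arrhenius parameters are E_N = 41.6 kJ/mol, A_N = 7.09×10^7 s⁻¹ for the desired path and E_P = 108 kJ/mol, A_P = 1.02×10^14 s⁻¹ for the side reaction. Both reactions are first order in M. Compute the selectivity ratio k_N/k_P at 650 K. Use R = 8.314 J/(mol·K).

0.151

Since both paths have the same order in M, the concentration cancels and S_{N/P} = k_N/k_P = (A_N/A_P)·exp[(E_P−E_N)/(RT)].
(E_P−E_N)/(RT) = (108−41.6)×10³/(8.314×650) = 66400/5404 = 12.29.
k_N/k_P = (7.09×10^7/1.02×10^14)·exp(12.29) = 6.951×10^-7 × 2.169×10^5 = 0.151.
Since E_N < E_P, lowering the temperature improves selectivity toward N.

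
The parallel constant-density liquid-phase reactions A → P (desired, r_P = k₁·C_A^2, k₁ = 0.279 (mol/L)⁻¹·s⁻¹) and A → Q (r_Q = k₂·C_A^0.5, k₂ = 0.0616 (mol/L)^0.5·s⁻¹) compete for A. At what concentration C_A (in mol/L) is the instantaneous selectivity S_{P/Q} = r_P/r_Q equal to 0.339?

S_{P/Q} = (k₁/k₂)·C_A^1.5 ⇒ C_A = (S·k₂/k₁)^(1/1.5).
= (0.339×0.0616/0.279)^(0.6667) = (0.07485)^(0.6667) = 0.178 mol/L.

0.178 mol/L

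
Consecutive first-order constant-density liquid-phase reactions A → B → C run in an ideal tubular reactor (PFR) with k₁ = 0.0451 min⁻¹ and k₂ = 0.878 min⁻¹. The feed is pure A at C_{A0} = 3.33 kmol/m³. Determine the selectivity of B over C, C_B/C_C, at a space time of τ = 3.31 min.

0.460

The intermediate concentration in a first-order A→B→C sequence is C_B = k₁C_{A0}(e^(−k₁τ) − e^(−k₂τ))/(k₂−k₁).
e^(−k₁τ) = e^(−0.0451×3.31) = e^(−0.1493) = 0.8613; e^(−k₂τ) = e^(−2.906) = 0.05468.
C_B = 0.0451×3.33/(0.878−0.0451) × (0.8613−0.05468) = 0.1803×0.8066 = 0.1454 kmol/m³.
C_A = C_{A0}e^(−k₁τ) = 2.868 kmol/m³, so C_C = C_{A0}−C_A−C_B = 0.3163 kmol/m³; C_B/C_C = 0.460.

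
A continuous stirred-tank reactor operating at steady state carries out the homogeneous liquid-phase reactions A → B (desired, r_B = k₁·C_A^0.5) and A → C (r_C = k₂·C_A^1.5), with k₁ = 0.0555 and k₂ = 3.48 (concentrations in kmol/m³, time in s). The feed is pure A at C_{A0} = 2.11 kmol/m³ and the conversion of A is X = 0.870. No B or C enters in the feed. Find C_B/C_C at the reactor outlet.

0.0581

Exit C_A = C_{A0}(1−X) = 2.11×0.130 = 0.2743 kmol/m³.
In a CSTR the entire volume is at exit conditions, so r_B = 0.0555×0.2743^0.5 = 0.02907 and r_C = 3.48×0.2743^1.5 = 0.4999.
Overall selectivity = C_B/C_C = r_Bτ/(r_Cτ) = r_B/r_C = 0.0581.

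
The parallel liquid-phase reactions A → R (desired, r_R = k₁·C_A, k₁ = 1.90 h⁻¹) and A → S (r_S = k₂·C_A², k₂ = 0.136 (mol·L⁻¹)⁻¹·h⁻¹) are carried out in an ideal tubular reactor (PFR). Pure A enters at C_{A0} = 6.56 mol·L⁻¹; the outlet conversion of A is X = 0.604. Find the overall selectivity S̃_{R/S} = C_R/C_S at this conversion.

3.10

C_A = C_{A0}(1−X) = 2.598 mol·L⁻¹.
Along a PFR/batch, dC_R/dC_A = −r_R/(r_R+r_S) = −k₁/(k₁+k₂·C_A).
Integrating from C_{A0} to C_A: C_R = (1.90/0.136)·ln[(1.90+0.136·6.56)/(1.90+0.136·2.60)] = 13.97·ln(2.792/2.253) = 2.996 mol·L⁻¹.
C_S = (C_{A0}−C_A)−C_R = 0.9666 mol·L⁻¹; S̃_{R/S} = 2.996/0.9666 = 3.10.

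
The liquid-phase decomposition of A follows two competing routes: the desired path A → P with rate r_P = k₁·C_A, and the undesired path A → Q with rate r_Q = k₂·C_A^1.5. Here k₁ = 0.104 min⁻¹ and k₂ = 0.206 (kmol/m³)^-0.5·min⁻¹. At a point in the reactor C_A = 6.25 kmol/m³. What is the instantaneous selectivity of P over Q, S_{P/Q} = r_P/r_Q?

S_{P/Q} = r_P/r_Q = (k₁·C_A)/(k₂·C_A^1.5) = (k₁/k₂)·C_A^-0.5.
= (0.104×6.250) / (0.206×6.250^1.5) = 0.6500/3.219 = 0.202.
The undesired path is higher order in A, so low C_A (CSTR or dilute feed) favours P.

0.202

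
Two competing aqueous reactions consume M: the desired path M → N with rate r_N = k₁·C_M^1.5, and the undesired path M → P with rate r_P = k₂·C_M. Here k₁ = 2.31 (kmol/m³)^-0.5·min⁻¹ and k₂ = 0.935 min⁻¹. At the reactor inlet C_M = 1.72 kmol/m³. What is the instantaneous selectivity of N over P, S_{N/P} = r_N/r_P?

3.24

S_{N/P} = r_N/r_P = (k₁·C_M^1.5)/(k₂·C_M) = (k₁/k₂)·C_M^0.5.
= (2.31×1.720^1.5) / (0.935×1.720) = 5.211/1.608 = 3.24.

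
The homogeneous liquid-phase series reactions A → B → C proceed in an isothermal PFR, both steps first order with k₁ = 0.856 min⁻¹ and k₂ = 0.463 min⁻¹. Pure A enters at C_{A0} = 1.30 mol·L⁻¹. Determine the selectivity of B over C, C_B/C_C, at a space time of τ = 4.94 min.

0.238

Solving the coupled first-order balances gives C_B(τ) = [k₁/(k₂−k₁)]·C_{A0}·(e^(−k₁τ) − e^(−k₂τ)).
e^(−k₁τ) = e^(−0.856×4.94) = e^(−4.229) = 0.01457; e^(−k₂τ) = e^(−2.287) = 0.1015.
C_B = 0.856×1.30/(0.463−0.856) × (0.01457−0.1015) = (-2.832)×(-0.08698) = 0.2463 mol·L⁻¹.
C_A = C_{A0}e^(−k₁τ) = 0.01894 mol·L⁻¹, so C_C = C_{A0}−C_A−C_B = 1.035 mol·L⁻¹; C_B/C_C = 0.238.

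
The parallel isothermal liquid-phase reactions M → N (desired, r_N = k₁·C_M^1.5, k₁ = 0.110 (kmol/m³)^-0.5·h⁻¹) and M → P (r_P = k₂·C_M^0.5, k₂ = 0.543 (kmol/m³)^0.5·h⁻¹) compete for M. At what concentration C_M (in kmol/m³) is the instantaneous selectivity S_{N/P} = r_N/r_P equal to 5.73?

28.3 kmol/m³

S_{N/P} = (k₁/k₂)·C_M ⇒ C_M = S·k₂/k₁.
= 5.73×0.543/0.110 = 28.3 kmol/m³.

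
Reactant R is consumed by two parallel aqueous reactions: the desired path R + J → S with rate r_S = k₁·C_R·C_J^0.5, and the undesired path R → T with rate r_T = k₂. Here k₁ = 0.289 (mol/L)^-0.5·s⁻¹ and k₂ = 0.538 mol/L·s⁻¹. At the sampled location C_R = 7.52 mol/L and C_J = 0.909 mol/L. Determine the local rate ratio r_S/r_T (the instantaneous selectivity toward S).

S_{S/T} = r_S/r_T = (k₁·C_R·C_J^0.5)/(k₂) = (k₁/k₂)·C_R·C_J^0.5.
= (0.289×7.520×0.9090^0.5) / (0.538) = 2.072/0.5380 = 3.85.

3.85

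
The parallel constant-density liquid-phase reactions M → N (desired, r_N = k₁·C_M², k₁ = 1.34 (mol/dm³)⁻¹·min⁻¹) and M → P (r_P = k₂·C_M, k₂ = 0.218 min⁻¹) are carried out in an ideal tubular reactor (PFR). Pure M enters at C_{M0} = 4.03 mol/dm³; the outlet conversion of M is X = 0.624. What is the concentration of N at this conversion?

2.37 mol/dm³

C_M = C_{M0}(1−X) = 1.515 mol/dm³.
Along a PFR/batch, dC_P/dC_M = −r_P/(r_N+r_P) = −k₂/(k₂+k₁·C_M).
Integrating from C_{M0} to C_M: C_P = (0.218/1.34)·ln[(0.218+1.34·4.03)/(0.218+1.34·1.52)] = 0.1627·ln(5.618/2.248) = 0.1490 mol/dm³.
Then C_N = (C_{M0}−C_M) − C_P = 2.515 − 0.1490 = 2.366 mol/dm³.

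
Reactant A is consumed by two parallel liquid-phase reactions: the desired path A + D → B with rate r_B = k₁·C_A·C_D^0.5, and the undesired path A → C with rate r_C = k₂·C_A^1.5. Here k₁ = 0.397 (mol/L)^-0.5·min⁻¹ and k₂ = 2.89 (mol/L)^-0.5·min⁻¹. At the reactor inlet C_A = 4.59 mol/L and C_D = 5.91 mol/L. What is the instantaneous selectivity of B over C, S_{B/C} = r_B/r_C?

S_{B/C} = r_B/r_C = (k₁·C_A·C_D^0.5)/(k₂·C_A^1.5) = (k₁/k₂)·C_A^-0.5·C_D^0.5.
= (0.397×4.590×5.910^0.5) / (2.89×4.590^1.5) = 4.430/28.42 = 0.156.
The undesired path is higher order in A, so low C_A (CSTR or dilute feed) favours B.

0.156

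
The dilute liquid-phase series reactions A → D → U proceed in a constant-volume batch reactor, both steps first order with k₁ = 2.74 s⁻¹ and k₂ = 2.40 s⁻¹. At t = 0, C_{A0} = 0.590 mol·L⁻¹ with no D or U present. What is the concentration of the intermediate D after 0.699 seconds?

For first-order series with pure A initially, C_D(t) = k₁C_{A0}/(k₂−k₁)·(e^(−k₁t) − e^(−k₂t)).
e^(−k₁t) = e^(−2.74×0.699) = e^(−1.915) = 0.1473; e^(−k₂t) = e^(−1.678) = 0.1868.
C_D = 2.74×0.590/(2.40−2.74) × (0.1473−0.1868) = (-4.755)×(-0.03952) = 0.1879 mol·L⁻¹.

0.188 mol·L⁻¹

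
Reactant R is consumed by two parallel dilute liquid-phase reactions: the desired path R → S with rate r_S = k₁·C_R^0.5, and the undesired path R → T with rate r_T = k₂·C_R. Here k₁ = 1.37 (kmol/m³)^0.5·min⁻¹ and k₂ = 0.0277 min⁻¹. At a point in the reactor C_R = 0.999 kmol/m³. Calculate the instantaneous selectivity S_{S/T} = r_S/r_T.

49.5

S_{S/T} = r_S/r_T = (k₁·C_R^0.5)/(k₂·C_R) = (k₁/k₂)·C_R^-0.5.
= (1.37×0.9990^0.5) / (0.0277×0.9990) = 1.369/0.02767 = 49.5.
The undesired path is higher order in R, so low C_R (CSTR or dilute feed) favours S.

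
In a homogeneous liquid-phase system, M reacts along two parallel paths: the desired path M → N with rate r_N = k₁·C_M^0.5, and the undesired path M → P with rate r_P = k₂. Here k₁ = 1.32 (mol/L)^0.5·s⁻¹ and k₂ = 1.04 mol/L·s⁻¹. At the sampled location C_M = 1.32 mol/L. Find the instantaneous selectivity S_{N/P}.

1.46

S_{N/P} = r_N/r_P = (k₁·C_M^0.5)/(k₂) = (k₁/k₂)·C_M^0.5.
= (1.32×1.320^0.5) / (1.04) = 1.517/1.040 = 1.46.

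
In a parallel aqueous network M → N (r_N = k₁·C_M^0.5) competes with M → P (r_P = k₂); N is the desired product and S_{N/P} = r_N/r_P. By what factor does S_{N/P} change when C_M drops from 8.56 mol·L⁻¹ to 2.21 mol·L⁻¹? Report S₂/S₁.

0.508

S_{N/P} = (k₁/k₂)·C_M^0.5, so S₂/S₁ = (C_{M,2}/C_{M,1})^0.5.
= (2.21/8.56)^0.5 = (0.2582)^0.5 = 0.508.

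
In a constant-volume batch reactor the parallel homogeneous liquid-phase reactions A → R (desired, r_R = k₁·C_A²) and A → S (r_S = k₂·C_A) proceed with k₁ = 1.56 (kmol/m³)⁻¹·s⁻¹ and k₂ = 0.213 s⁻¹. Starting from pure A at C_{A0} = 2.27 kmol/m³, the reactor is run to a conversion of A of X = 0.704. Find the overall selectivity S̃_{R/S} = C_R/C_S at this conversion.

C_A = C_{A0}(1−X) = 0.6719 kmol/m³.
Along a PFR/batch, dC_S/dC_A = −r_S/(r_R+r_S) = −k₂/(k₂+k₁·C_A).
Integrating from C_{A0} to C_A: C_S = (0.213/1.56)·ln[(0.213+1.56·2.27)/(0.213+1.56·0.672)] = 0.1365·ln(3.754/1.261) = 0.1489 kmol/m³.
Then C_R = (C_{A0}−C_A) − C_S = 1.598 − 0.1489 = 1.449 kmol/m³.
S̃_{R/S} = C_R/C_S = 1.449/0.1489 = 9.73.

9.73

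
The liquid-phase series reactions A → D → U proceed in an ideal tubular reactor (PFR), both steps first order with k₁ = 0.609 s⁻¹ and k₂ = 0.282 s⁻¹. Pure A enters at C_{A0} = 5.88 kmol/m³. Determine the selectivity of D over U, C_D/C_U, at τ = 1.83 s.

2.92

Solving the coupled first-order balances gives C_D(τ) = [k₁/(k₂−k₁)]·C_{A0}·(e^(−k₁τ) − e^(−k₂τ)).
e^(−k₁τ) = e^(−0.609×1.83) = e^(−1.114) = 0.3281; e^(−k₂τ) = e^(−0.5161) = 0.5969.
C_D = 0.609×5.88/(0.282−0.609) × (0.3281−0.5969) = (-10.95)×(-0.2688) = 2.943 kmol/m³.
C_A = C_{A0}e^(−k₁τ) = 1.929 kmol/m³, so C_U = C_{A0}−C_A−C_D = 1.007 kmol/m³; C_D/C_U = 2.92.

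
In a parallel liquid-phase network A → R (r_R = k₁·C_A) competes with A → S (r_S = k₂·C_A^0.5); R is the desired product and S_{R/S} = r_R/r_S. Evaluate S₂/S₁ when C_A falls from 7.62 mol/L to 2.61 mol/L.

0.585

S_{R/S} = (k₁/k₂)·C_A^0.5, so S₂/S₁ = (C_{A,2}/C_{A,1})^0.5.
= (2.61/7.62)^0.5 = (0.3425)^0.5 = 0.585.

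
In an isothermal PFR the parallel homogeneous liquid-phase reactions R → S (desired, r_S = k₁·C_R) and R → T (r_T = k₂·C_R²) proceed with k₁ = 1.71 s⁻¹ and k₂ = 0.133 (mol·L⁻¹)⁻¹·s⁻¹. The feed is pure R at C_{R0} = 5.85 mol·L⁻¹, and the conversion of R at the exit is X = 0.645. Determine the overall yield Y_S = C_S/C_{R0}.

0.495

C_R = C_{R0}(1−X) = 2.077 mol·L⁻¹.
Along a PFR/batch, dC_S/dC_R = −r_S/(r_S+r_T) = −k₁/(k₁+k₂·C_R).
Integrating from C_{R0} to C_R: C_S = (1.71/0.133)·ln[(1.71+0.133·5.85)/(1.71+0.133·2.08)] = 12.86·ln(2.488/1.986) = 2.896 mol·L⁻¹.
Y_S = C_S/C_{R0} = 2.896/5.85 = 0.495.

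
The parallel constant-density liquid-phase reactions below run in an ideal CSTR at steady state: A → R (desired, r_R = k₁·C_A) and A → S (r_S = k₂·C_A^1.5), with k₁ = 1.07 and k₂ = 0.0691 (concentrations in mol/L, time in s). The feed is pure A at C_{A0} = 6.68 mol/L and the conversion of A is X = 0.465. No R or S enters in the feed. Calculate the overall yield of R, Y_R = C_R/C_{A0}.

0.414

Exit C_A = C_{A0}(1−X) = 6.68×0.535 = 3.574 mol/L.
A CSTR operates uniformly at the exit composition, giving r_R = 3.824 and r_S = 0.4668 (each k·C_A^n at C_A = 3.574).
Fraction of consumed A going to R: r_R/(r_R+r_S) = 0.8912.
C_R = 0.8912·C_{A0}·X = 0.8912×6.68×0.465 = 2.77 mol/L; Y_R = C_R/C_{A0} = 0.414.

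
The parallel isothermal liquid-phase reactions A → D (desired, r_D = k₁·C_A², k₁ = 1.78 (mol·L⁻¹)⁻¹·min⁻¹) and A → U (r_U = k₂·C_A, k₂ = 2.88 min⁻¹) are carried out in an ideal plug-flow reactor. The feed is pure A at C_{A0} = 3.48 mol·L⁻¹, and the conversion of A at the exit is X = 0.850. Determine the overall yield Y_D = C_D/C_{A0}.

C_A = C_{A0}(1−X) = 0.5220 mol·L⁻¹.
Along a PFR/batch, dC_U/dC_A = −r_U/(r_D+r_U) = −k₂/(k₂+k₁·C_A).
Integrating from C_{A0} to C_A: C_U = (2.88/1.78)·ln[(2.88+1.78·3.48)/(2.88+1.78·0.522)] = 1.618·ln(9.074/3.809) = 1.404 mol·L⁻¹.
Then C_D = (C_{A0}−C_A) − C_U = 2.958 − 1.404 = 1.554 mol·L⁻¹.
Y_D = C_D/C_{A0} = 1.554/3.48 = 0.446.

0.446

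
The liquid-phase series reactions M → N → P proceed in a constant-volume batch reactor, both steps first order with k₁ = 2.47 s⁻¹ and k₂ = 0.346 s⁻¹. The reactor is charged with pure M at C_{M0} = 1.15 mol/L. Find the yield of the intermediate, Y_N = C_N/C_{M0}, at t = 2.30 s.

0.521

Solving the coupled first-order balances gives C_N(t) = [k₁/(k₂−k₁)]·C_{M0}·(e^(−k₁t) − e^(−k₂t)).
e^(−k₁t) = e^(−2.47×2.30) = e^(−5.681) = 0.003410; e^(−k₂t) = e^(−0.7958) = 0.4512.
C_N = 2.47×1.15/(0.346−2.47) × (0.003410−0.4512) = (-1.337)×(-0.4478) = 0.5989 mol/L.
Y_N = C_N/C_{M0} = 0.5989/1.15 = 0.521.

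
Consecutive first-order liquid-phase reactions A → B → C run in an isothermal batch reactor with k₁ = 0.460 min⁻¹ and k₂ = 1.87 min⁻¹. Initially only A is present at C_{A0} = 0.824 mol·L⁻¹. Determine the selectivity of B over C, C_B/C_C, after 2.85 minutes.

0.134

For first-order series with pure A initially, C_B(t) = k₁C_{A0}/(k₂−k₁)·(e^(−k₁t) − e^(−k₂t)).
e^(−k₁t) = e^(−0.460×2.85) = e^(−1.311) = 0.2696; e^(−k₂t) = e^(−5.330) = 0.004846.
C_B = 0.460×0.824/(1.87−0.460) × (0.2696−0.004846) = 0.2688×0.2647 = 0.07116 mol·L⁻¹.
C_A = C_{A0}e^(−k₁t) = 0.2221 mol·L⁻¹, so C_C = C_{A0}−C_A−C_B = 0.5307 mol·L⁻¹; C_B/C_C = 0.134.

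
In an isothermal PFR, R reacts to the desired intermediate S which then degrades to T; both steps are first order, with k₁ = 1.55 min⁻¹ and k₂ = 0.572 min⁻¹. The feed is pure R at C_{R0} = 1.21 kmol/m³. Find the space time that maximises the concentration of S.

Setting dC_S/dτ = 0 gives τ_opt = ln(k₂/k₁)/(k₂−k₁).
= ln(0.572/1.55)/(0.572−1.55) = ln(0.3690)/-0.9780 = -0.9969/-0.9780 = 1.02 min.

1.02 min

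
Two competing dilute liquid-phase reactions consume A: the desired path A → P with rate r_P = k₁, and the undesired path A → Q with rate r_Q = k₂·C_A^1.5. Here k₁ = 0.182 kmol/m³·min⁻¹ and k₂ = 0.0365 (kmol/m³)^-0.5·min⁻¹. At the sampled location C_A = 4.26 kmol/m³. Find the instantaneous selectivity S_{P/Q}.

S_{P/Q} = r_P/r_Q = (k₁)/(k₂·C_A^1.5) = (k₁/k₂)·C_A^-1.5.
= (0.182) / (0.0365×4.260^1.5) = 0.1820/0.3209 = 0.567.
The undesired path is higher order in A, so low C_A (CSTR or dilute feed) favours P.

0.567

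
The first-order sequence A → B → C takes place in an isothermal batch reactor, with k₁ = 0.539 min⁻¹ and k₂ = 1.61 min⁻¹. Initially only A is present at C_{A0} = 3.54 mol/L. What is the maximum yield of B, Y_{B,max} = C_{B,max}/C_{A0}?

0.193

Evaluating C_B at t_opt = ln(k₂/k₁)/(k₂−k₁) gives C_{B,max}/C_{A0} = (k₁/k₂)^[k₂/(k₂−k₁)].
= (0.539/1.61)^(1.61/(1.61−0.539)) = (0.3348)^(1.503) = 0.1930.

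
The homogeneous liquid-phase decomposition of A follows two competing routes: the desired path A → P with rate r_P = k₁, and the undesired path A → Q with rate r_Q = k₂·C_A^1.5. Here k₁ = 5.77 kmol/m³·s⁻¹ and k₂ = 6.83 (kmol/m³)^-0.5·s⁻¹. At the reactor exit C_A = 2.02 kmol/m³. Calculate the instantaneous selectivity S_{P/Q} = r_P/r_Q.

0.294

S_{P/Q} = r_P/r_Q = (k₁)/(k₂·C_A^1.5) = (k₁/k₂)·C_A^-1.5.
= (5.77) / (6.83×2.020^1.5) = 5.770/19.61 = 0.294.
The undesired path is higher order in A, so low C_A (CSTR or dilute feed) favours P.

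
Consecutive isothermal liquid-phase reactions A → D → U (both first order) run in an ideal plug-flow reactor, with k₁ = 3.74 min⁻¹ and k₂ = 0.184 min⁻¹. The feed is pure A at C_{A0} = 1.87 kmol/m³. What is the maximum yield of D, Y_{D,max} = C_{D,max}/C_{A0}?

0.856

At the optimum, C_{D,max}/C_{A0} = (k₁/k₂)^[k₂/(k₂−k₁)].
= (3.74/0.184)^(0.184/(0.184−3.74)) = (20.33)^(-0.05174) = 0.8557.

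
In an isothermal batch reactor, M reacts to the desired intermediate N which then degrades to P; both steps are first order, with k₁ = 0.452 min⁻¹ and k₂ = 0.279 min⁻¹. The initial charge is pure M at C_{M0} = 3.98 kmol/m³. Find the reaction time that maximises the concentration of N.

2.79 min

The intermediate peaks when r₁ = r₂, i.e. k₁e^(−k₁t) = k₂e^(−k₂t), giving t_opt = ln(k₂/k₁)/(k₂−k₁).
= ln(0.279/0.452)/(0.279−0.452) = ln(0.6173)/-0.1730 = -0.4825/-0.1730 = 2.79 min.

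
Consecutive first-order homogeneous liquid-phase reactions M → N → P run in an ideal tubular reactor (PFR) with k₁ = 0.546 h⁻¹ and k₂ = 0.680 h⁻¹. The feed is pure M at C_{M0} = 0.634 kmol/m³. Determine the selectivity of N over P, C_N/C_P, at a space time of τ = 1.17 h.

For first-order series with pure M initially, C_N(τ) = k₁C_{M0}/(k₂−k₁)·(e^(−k₁τ) − e^(−k₂τ)).
e^(−k₁τ) = e^(−0.546×1.17) = e^(−0.6388) = 0.5279; e^(−k₂τ) = e^(−0.7956) = 0.4513.
C_N = 0.546×0.634/(0.680−0.546) × (0.5279−0.4513) = 2.583×0.07660 = 0.1979 kmol/m³.
C_M = C_{M0}e^(−k₁τ) = 0.3347 kmol/m³, so C_P = C_{M0}−C_M−C_N = 0.1014 kmol/m³; C_N/C_P = 1.95.

1.95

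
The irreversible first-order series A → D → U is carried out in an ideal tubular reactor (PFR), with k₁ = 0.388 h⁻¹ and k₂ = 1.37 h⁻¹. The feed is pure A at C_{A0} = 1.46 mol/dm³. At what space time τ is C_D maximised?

1.28 h

The intermediate peaks when r₁ = r₂, i.e. k₁e^(−k₁τ) = k₂e^(−k₂τ), giving τ_opt = ln(k₂/k₁)/(k₂−k₁).
= ln(1.37/0.388)/(1.37−0.388) = ln(3.531)/0.9820 = 1.262/0.9820 = 1.28 h.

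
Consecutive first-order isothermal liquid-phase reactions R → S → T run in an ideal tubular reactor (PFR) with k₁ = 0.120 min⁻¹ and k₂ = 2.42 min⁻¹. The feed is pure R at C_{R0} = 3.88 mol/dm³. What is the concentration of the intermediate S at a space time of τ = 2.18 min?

The intermediate concentration in a first-order A→B→C sequence is C_S = k₁C_{R0}(e^(−k₁τ) − e^(−k₂τ))/(k₂−k₁).
e^(−k₁τ) = e^(−0.120×2.18) = e^(−0.2616) = 0.7698; e^(−k₂τ) = e^(−5.276) = 0.005115.
C_S = 0.120×3.88/(2.42−0.120) × (0.7698−0.005115) = 0.2024×0.7647 = 0.1548 mol/dm³.

0.155 mol/dm³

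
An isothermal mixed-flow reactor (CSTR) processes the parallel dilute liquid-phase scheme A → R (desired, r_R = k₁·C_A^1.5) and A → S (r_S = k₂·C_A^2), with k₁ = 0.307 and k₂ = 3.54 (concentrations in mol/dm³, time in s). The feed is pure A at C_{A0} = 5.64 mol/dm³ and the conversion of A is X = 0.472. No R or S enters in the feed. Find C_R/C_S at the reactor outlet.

0.0503

Exit C_A = C_{A0}(1−X) = 5.64×0.528 = 2.978 mol/dm³.
In a CSTR the entire volume is at exit conditions, so r_R = 0.307×2.978^1.5 = 1.578 and r_S = 3.54×2.978^2 = 31.39.
Overall selectivity = C_R/C_S = r_Rτ/(r_Sτ) = r_R/r_S = 0.0503.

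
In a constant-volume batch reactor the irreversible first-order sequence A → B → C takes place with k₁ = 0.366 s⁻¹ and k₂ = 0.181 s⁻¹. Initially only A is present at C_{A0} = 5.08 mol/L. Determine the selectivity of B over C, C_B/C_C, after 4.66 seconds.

Solving the coupled first-order balances gives C_B(t) = [k₁/(k₂−k₁)]·C_{A0}·(e^(−k₁t) − e^(−k₂t)).
e^(−k₁t) = e^(−0.366×4.66) = e^(−1.706) = 0.1817; e^(−k₂t) = e^(−0.8435) = 0.4302.
C_B = 0.366×5.08/(0.181−0.366) × (0.1817−0.4302) = (-10.05)×(-0.2485) = 2.498 mol/L.
C_A = C_{A0}e^(−k₁t) = 0.9229 mol/L, so C_C = C_{A0}−C_A−C_B = 1.659 mol/L; C_B/C_C = 1.51.

1.51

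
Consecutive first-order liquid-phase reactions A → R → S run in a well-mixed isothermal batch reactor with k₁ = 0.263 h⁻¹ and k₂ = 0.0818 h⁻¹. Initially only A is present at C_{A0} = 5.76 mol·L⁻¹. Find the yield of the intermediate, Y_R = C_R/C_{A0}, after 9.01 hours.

Solving the coupled first-order balances gives C_R(t) = [k₁/(k₂−k₁)]·C_{A0}·(e^(−k₁t) − e^(−k₂t)).
e^(−k₁t) = e^(−0.263×9.01) = e^(−2.370) = 0.09352; e^(−k₂t) = e^(−0.7370) = 0.4785.
C_R = 0.263×5.76/(0.0818−0.263) × (0.09352−0.4785) = (-8.360)×(-0.3850) = 3.219 mol·L⁻¹.
Y_R = C_R/C_{A0} = 3.219/5.76 = 0.559.

0.559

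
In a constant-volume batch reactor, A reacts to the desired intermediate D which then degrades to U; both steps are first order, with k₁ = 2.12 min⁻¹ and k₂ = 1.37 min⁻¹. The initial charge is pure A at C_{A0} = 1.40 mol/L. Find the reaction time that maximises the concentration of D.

For first-order series the maximum of C_D occurs at t_opt = ln(k₂/k₁)/(k₂−k₁).
= ln(1.37/2.12)/(1.37−2.12) = ln(0.6462)/-0.7500 = -0.4366/-0.7500 = 0.582 min.

0.582 min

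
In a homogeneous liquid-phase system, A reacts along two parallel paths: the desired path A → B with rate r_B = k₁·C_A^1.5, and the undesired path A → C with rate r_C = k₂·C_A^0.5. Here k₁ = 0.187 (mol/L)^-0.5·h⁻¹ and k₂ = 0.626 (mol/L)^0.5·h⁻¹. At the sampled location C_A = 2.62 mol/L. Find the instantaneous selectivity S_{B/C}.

S_{B/C} = r_B/r_C = (k₁·C_A^1.5)/(k₂·C_A^0.5) = (k₁/k₂)·C_A.
= (0.187×2.620^1.5) / (0.626×2.620^0.5) = 0.7930/1.013 = 0.783.
Since the desired path is higher order in A, keeping C_A high (PFR or concentrated feed) favours B.

0.783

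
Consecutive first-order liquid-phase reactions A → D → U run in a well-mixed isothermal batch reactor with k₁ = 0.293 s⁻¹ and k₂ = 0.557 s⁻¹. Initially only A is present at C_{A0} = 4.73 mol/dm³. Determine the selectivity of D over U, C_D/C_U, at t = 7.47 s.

0.137

The intermediate concentration in a first-order A→B→C sequence is C_D = k₁C_{A0}(e^(−k₁t) − e^(−k₂t))/(k₂−k₁).
e^(−k₁t) = e^(−0.293×7.47) = e^(−2.189) = 0.1121; e^(−k₂t) = e^(−4.161) = 0.01560.
C_D = 0.293×4.73/(0.557−0.293) × (0.1121−0.01560) = 5.250×0.09647 = 0.5064 mol/dm³.
C_A = C_{A0}e^(−k₁t) = 0.5300 mol/dm³, so C_U = C_{A0}−C_A−C_D = 3.694 mol/dm³; C_D/C_U = 0.137.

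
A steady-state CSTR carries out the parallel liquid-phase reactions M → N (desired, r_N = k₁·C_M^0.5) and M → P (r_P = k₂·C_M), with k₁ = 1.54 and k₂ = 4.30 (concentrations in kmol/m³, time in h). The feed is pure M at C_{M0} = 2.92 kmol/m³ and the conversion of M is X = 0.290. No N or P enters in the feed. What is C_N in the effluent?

0.169 kmol/m³

Exit C_M = C_{M0}(1−X) = 2.92×0.710 = 2.073 kmol/m³.
Rates in a CSTR are evaluated at the outlet concentration: r_N = 1.54×2.073^0.5 = 2.217, r_P = 4.30×2.073 = 8.915.
Fraction of consumed M going to N: r_N/(r_N+r_P) = 0.1992.
C_N = 0.1992·C_{M0}·X = 0.1992×2.92×0.290 = 0.169 kmol/m³.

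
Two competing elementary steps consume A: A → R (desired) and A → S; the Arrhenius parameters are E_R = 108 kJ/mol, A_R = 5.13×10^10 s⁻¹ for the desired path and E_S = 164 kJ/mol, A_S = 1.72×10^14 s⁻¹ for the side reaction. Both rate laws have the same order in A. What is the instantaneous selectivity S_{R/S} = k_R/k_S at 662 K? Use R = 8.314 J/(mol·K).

With equal orders, S_{R/S} = k_R/k_S = (A_R/A_S)·exp[(E_S−E_R)/(RT)].
(E_S−E_R)/(RT) = (164−108)×10³/(8.314×662) = 56000/5504 = 10.17.
k_R/k_S = (5.13×10^10/1.72×10^14)·exp(10.17) = 2.983×10^-4 × 26230 = 7.82.
Since E_R < E_S, lowering the temperature improves selectivity toward R.

7.82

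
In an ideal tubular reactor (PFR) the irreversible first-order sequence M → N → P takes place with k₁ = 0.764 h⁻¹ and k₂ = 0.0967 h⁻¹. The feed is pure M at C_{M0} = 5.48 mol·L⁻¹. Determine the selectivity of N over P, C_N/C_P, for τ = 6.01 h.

1.74

The intermediate concentration in a first-order A→B→C sequence is C_N = k₁C_{M0}(e^(−k₁τ) − e^(−k₂τ))/(k₂−k₁).
e^(−k₁τ) = e^(−0.764×6.01) = e^(−4.592) = 0.01014; e^(−k₂τ) = e^(−0.5812) = 0.5592.
C_N = 0.764×5.48/(0.0967−0.764) × (0.01014−0.5592) = (-6.274)×(-0.5491) = 3.445 mol·L⁻¹.
C_M = C_{M0}e^(−k₁τ) = 0.05555 mol·L⁻¹, so C_P = C_{M0}−C_M−C_N = 1.979 mol·L⁻¹; C_N/C_P = 1.74.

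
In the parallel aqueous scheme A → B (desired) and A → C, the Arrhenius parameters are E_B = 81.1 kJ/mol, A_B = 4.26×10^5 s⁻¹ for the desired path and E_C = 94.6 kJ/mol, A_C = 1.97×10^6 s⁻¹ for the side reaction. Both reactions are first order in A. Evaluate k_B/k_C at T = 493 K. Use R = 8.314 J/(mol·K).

With equal orders, S_{B/C} = k_B/k_C = (A_B/A_C)·exp[(E_C−E_B)/(RT)].
(E_C−E_B)/(RT) = (94.6−81.1)×10³/(8.314×493) = 13500/4099 = 3.294.
k_B/k_C = (4.26×10^5/1.97×10^6)·exp(3.294) = 0.2162 × 26.94 = 5.83.
Since E_B < E_C, lowering the temperature improves selectivity toward B.

5.83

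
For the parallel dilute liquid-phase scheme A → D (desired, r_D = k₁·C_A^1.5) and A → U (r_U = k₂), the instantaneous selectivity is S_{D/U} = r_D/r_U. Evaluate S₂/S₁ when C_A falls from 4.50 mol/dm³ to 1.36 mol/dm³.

0.166

S_{D/U} = (k₁/k₂)·C_A^1.5, so S₂/S₁ = (C_{A,2}/C_{A,1})^1.5.
= (1.36/4.50)^1.5 = (0.3022)^1.5 = 0.166.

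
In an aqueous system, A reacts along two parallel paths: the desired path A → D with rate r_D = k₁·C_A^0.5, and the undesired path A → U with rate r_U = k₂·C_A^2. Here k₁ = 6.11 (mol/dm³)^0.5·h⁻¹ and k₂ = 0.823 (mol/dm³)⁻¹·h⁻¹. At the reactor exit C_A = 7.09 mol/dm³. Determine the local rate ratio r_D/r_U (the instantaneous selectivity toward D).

S_{D/U} = r_D/r_U = (k₁·C_A^0.5)/(k₂·C_A^2) = (k₁/k₂)·C_A^-1.5.
= (6.11×7.090^0.5) / (0.823×7.090^2) = 16.27/41.37 = 0.393.

0.393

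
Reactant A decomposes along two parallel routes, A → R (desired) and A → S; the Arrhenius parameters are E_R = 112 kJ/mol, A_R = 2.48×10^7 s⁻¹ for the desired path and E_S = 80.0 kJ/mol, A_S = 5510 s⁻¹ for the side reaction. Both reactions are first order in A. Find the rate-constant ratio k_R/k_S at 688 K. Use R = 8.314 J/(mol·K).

k_R/k_S = (A_R/A_S)·exp[−(E_R−E_S)/(RT)] = (A_R/A_S)·exp[(E_S−E_R)/(RT)].
(E_S−E_R)/(RT) = (80.0−112)×10³/(8.314×688) = -32000/5720 = -5.594.
k_R/k_S = (2.48×10^7/5510)·exp(-5.594) = 4501 × 0.003719 = 16.7.
Since E_R > E_S, raising the temperature improves selectivity toward R.

16.7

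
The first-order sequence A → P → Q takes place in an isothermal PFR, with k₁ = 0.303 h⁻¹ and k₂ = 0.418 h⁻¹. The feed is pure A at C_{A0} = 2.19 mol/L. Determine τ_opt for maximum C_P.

The intermediate peaks when r₁ = r₂, i.e. k₁e^(−k₁τ) = k₂e^(−k₂τ), giving τ_opt = ln(k₂/k₁)/(k₂−k₁).
= ln(0.418/0.303)/(0.418−0.303) = ln(1.380)/0.1150 = 0.3217/0.1150 = 2.80 h.

2.80 h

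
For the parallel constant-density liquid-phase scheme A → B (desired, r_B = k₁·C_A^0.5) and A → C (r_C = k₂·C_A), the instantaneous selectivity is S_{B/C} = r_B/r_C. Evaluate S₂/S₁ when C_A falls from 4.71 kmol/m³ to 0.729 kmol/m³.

2.54

S_{B/C} = (k₁/k₂)·C_A^-0.5, so S₂/S₁ = (C_{A,2}/C_{A,1})^-0.5.
= (0.729/4.71)^(-0.5) = (0.1548)^(-0.5) = 2.54.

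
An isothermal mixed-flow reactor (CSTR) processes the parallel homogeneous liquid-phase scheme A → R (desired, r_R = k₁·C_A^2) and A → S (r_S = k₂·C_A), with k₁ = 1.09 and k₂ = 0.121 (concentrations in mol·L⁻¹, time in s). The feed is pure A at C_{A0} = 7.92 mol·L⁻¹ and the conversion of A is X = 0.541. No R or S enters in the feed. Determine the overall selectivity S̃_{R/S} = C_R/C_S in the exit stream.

Exit C_A = C_{A0}(1−X) = 7.92×0.459 = 3.635 mol·L⁻¹.
Rates in a CSTR are evaluated at the outlet concentration: r_R = 1.09×3.635^2 = 14.40, r_S = 0.121×3.635 = 0.4399.
Overall selectivity = C_R/C_S = r_Rτ/(r_Sτ) = r_R/r_S = 32.7.

32.7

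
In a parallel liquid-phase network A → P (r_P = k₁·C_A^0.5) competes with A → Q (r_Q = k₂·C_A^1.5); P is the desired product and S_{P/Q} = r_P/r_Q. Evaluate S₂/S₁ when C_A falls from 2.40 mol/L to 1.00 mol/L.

S_{P/Q} = (k₁/k₂)·C_A⁻¹, so S₂/S₁ = (C_{A,2}/C_{A,1})⁻¹.
= 2.40/1.00 = 2.40.

2.40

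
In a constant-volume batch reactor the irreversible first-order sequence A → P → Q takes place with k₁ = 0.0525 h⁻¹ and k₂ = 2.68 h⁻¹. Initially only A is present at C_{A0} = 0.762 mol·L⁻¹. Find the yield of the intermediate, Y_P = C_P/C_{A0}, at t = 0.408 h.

0.0129

For first-order series with pure A initially, C_P(t) = k₁C_{A0}/(k₂−k₁)·(e^(−k₁t) − e^(−k₂t)).
e^(−k₁t) = e^(−0.0525×0.408) = e^(−0.02142) = 0.9788; e^(−k₂t) = e^(−1.093) = 0.3351.
C_P = 0.0525×0.762/(2.68−0.0525) × (0.9788−0.3351) = 0.01523×0.6437 = 0.009801 mol·L⁻¹.
Y_P = C_P/C_{A0} = 0.009801/0.762 = 0.0129.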